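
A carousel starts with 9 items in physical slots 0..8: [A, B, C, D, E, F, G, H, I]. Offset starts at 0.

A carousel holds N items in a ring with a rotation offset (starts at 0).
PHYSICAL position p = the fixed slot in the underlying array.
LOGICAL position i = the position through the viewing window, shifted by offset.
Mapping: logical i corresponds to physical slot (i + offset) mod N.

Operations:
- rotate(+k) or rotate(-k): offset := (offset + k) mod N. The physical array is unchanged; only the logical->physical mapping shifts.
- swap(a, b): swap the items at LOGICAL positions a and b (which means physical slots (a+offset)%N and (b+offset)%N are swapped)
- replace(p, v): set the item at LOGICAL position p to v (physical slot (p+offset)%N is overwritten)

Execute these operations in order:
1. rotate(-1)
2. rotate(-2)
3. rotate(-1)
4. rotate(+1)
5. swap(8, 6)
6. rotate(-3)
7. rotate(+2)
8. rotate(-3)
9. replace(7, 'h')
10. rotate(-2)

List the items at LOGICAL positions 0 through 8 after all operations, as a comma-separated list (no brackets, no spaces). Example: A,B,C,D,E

Answer: h,B,C,F,E,D,G,H,I

Derivation:
After op 1 (rotate(-1)): offset=8, physical=[A,B,C,D,E,F,G,H,I], logical=[I,A,B,C,D,E,F,G,H]
After op 2 (rotate(-2)): offset=6, physical=[A,B,C,D,E,F,G,H,I], logical=[G,H,I,A,B,C,D,E,F]
After op 3 (rotate(-1)): offset=5, physical=[A,B,C,D,E,F,G,H,I], logical=[F,G,H,I,A,B,C,D,E]
After op 4 (rotate(+1)): offset=6, physical=[A,B,C,D,E,F,G,H,I], logical=[G,H,I,A,B,C,D,E,F]
After op 5 (swap(8, 6)): offset=6, physical=[A,B,C,F,E,D,G,H,I], logical=[G,H,I,A,B,C,F,E,D]
After op 6 (rotate(-3)): offset=3, physical=[A,B,C,F,E,D,G,H,I], logical=[F,E,D,G,H,I,A,B,C]
After op 7 (rotate(+2)): offset=5, physical=[A,B,C,F,E,D,G,H,I], logical=[D,G,H,I,A,B,C,F,E]
After op 8 (rotate(-3)): offset=2, physical=[A,B,C,F,E,D,G,H,I], logical=[C,F,E,D,G,H,I,A,B]
After op 9 (replace(7, 'h')): offset=2, physical=[h,B,C,F,E,D,G,H,I], logical=[C,F,E,D,G,H,I,h,B]
After op 10 (rotate(-2)): offset=0, physical=[h,B,C,F,E,D,G,H,I], logical=[h,B,C,F,E,D,G,H,I]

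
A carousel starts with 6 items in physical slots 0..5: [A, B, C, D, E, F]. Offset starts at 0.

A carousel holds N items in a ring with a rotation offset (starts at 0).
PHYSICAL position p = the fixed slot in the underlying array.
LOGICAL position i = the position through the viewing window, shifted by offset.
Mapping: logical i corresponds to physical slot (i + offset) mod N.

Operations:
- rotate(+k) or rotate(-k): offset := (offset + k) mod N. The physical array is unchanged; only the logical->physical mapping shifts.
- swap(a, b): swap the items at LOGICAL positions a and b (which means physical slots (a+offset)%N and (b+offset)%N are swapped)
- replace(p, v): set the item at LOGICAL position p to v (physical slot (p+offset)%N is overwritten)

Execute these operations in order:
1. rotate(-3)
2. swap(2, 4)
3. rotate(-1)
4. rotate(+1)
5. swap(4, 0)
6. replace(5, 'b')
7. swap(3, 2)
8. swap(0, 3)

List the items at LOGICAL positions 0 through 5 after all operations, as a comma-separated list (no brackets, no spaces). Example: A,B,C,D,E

After op 1 (rotate(-3)): offset=3, physical=[A,B,C,D,E,F], logical=[D,E,F,A,B,C]
After op 2 (swap(2, 4)): offset=3, physical=[A,F,C,D,E,B], logical=[D,E,B,A,F,C]
After op 3 (rotate(-1)): offset=2, physical=[A,F,C,D,E,B], logical=[C,D,E,B,A,F]
After op 4 (rotate(+1)): offset=3, physical=[A,F,C,D,E,B], logical=[D,E,B,A,F,C]
After op 5 (swap(4, 0)): offset=3, physical=[A,D,C,F,E,B], logical=[F,E,B,A,D,C]
After op 6 (replace(5, 'b')): offset=3, physical=[A,D,b,F,E,B], logical=[F,E,B,A,D,b]
After op 7 (swap(3, 2)): offset=3, physical=[B,D,b,F,E,A], logical=[F,E,A,B,D,b]
After op 8 (swap(0, 3)): offset=3, physical=[F,D,b,B,E,A], logical=[B,E,A,F,D,b]

Answer: B,E,A,F,D,b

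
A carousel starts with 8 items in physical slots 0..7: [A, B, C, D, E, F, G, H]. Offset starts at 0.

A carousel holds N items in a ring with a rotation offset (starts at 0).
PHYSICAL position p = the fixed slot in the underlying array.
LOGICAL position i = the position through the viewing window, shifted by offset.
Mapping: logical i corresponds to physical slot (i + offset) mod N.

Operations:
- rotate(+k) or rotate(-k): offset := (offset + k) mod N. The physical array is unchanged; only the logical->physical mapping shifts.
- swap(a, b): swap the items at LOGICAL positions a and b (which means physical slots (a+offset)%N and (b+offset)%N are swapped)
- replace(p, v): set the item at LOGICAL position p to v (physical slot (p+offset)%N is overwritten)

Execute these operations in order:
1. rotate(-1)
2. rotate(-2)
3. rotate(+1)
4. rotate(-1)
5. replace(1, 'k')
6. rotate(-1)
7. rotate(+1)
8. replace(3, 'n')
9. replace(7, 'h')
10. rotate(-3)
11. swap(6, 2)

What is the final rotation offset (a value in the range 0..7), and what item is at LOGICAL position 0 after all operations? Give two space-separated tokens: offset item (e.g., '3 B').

Answer: 2 C

Derivation:
After op 1 (rotate(-1)): offset=7, physical=[A,B,C,D,E,F,G,H], logical=[H,A,B,C,D,E,F,G]
After op 2 (rotate(-2)): offset=5, physical=[A,B,C,D,E,F,G,H], logical=[F,G,H,A,B,C,D,E]
After op 3 (rotate(+1)): offset=6, physical=[A,B,C,D,E,F,G,H], logical=[G,H,A,B,C,D,E,F]
After op 4 (rotate(-1)): offset=5, physical=[A,B,C,D,E,F,G,H], logical=[F,G,H,A,B,C,D,E]
After op 5 (replace(1, 'k')): offset=5, physical=[A,B,C,D,E,F,k,H], logical=[F,k,H,A,B,C,D,E]
After op 6 (rotate(-1)): offset=4, physical=[A,B,C,D,E,F,k,H], logical=[E,F,k,H,A,B,C,D]
After op 7 (rotate(+1)): offset=5, physical=[A,B,C,D,E,F,k,H], logical=[F,k,H,A,B,C,D,E]
After op 8 (replace(3, 'n')): offset=5, physical=[n,B,C,D,E,F,k,H], logical=[F,k,H,n,B,C,D,E]
After op 9 (replace(7, 'h')): offset=5, physical=[n,B,C,D,h,F,k,H], logical=[F,k,H,n,B,C,D,h]
After op 10 (rotate(-3)): offset=2, physical=[n,B,C,D,h,F,k,H], logical=[C,D,h,F,k,H,n,B]
After op 11 (swap(6, 2)): offset=2, physical=[h,B,C,D,n,F,k,H], logical=[C,D,n,F,k,H,h,B]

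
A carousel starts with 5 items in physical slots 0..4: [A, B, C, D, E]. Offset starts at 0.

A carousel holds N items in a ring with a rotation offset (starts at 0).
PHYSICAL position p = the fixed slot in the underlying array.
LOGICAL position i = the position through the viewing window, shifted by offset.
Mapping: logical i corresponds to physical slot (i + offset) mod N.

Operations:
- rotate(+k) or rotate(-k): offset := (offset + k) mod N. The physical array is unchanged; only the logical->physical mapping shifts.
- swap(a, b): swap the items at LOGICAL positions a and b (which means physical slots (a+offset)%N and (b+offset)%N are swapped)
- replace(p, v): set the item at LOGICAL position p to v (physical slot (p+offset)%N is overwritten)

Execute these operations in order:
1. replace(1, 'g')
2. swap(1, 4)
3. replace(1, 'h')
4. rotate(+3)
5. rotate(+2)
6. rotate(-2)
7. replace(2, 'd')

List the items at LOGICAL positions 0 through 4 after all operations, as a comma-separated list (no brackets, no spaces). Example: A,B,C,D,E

After op 1 (replace(1, 'g')): offset=0, physical=[A,g,C,D,E], logical=[A,g,C,D,E]
After op 2 (swap(1, 4)): offset=0, physical=[A,E,C,D,g], logical=[A,E,C,D,g]
After op 3 (replace(1, 'h')): offset=0, physical=[A,h,C,D,g], logical=[A,h,C,D,g]
After op 4 (rotate(+3)): offset=3, physical=[A,h,C,D,g], logical=[D,g,A,h,C]
After op 5 (rotate(+2)): offset=0, physical=[A,h,C,D,g], logical=[A,h,C,D,g]
After op 6 (rotate(-2)): offset=3, physical=[A,h,C,D,g], logical=[D,g,A,h,C]
After op 7 (replace(2, 'd')): offset=3, physical=[d,h,C,D,g], logical=[D,g,d,h,C]

Answer: D,g,d,h,C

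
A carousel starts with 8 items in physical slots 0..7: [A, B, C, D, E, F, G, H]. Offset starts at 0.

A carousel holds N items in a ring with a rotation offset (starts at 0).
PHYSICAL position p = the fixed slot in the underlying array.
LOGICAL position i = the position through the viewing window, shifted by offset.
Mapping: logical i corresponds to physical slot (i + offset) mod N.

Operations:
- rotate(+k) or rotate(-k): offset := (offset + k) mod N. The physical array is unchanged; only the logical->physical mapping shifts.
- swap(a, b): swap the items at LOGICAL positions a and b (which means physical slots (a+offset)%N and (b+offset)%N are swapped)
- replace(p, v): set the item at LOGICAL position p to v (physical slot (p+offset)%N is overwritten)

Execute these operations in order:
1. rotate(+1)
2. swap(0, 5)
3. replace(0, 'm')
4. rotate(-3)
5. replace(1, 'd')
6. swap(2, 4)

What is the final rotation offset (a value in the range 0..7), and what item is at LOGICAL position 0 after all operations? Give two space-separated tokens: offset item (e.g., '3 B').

After op 1 (rotate(+1)): offset=1, physical=[A,B,C,D,E,F,G,H], logical=[B,C,D,E,F,G,H,A]
After op 2 (swap(0, 5)): offset=1, physical=[A,G,C,D,E,F,B,H], logical=[G,C,D,E,F,B,H,A]
After op 3 (replace(0, 'm')): offset=1, physical=[A,m,C,D,E,F,B,H], logical=[m,C,D,E,F,B,H,A]
After op 4 (rotate(-3)): offset=6, physical=[A,m,C,D,E,F,B,H], logical=[B,H,A,m,C,D,E,F]
After op 5 (replace(1, 'd')): offset=6, physical=[A,m,C,D,E,F,B,d], logical=[B,d,A,m,C,D,E,F]
After op 6 (swap(2, 4)): offset=6, physical=[C,m,A,D,E,F,B,d], logical=[B,d,C,m,A,D,E,F]

Answer: 6 B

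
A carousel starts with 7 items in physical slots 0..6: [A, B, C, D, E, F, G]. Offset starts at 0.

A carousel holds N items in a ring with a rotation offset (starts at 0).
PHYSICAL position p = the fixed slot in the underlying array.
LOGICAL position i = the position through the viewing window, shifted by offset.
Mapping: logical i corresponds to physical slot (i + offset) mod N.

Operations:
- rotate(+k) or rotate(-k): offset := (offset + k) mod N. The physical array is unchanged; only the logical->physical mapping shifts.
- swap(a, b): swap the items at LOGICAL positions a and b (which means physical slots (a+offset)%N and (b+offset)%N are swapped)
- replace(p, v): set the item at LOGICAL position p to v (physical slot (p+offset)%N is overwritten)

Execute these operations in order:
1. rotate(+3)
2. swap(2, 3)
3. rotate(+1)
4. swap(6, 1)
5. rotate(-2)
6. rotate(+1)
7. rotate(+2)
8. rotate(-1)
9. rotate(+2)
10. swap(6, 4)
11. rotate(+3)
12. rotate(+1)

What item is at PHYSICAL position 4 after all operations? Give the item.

After op 1 (rotate(+3)): offset=3, physical=[A,B,C,D,E,F,G], logical=[D,E,F,G,A,B,C]
After op 2 (swap(2, 3)): offset=3, physical=[A,B,C,D,E,G,F], logical=[D,E,G,F,A,B,C]
After op 3 (rotate(+1)): offset=4, physical=[A,B,C,D,E,G,F], logical=[E,G,F,A,B,C,D]
After op 4 (swap(6, 1)): offset=4, physical=[A,B,C,G,E,D,F], logical=[E,D,F,A,B,C,G]
After op 5 (rotate(-2)): offset=2, physical=[A,B,C,G,E,D,F], logical=[C,G,E,D,F,A,B]
After op 6 (rotate(+1)): offset=3, physical=[A,B,C,G,E,D,F], logical=[G,E,D,F,A,B,C]
After op 7 (rotate(+2)): offset=5, physical=[A,B,C,G,E,D,F], logical=[D,F,A,B,C,G,E]
After op 8 (rotate(-1)): offset=4, physical=[A,B,C,G,E,D,F], logical=[E,D,F,A,B,C,G]
After op 9 (rotate(+2)): offset=6, physical=[A,B,C,G,E,D,F], logical=[F,A,B,C,G,E,D]
After op 10 (swap(6, 4)): offset=6, physical=[A,B,C,D,E,G,F], logical=[F,A,B,C,D,E,G]
After op 11 (rotate(+3)): offset=2, physical=[A,B,C,D,E,G,F], logical=[C,D,E,G,F,A,B]
After op 12 (rotate(+1)): offset=3, physical=[A,B,C,D,E,G,F], logical=[D,E,G,F,A,B,C]

Answer: E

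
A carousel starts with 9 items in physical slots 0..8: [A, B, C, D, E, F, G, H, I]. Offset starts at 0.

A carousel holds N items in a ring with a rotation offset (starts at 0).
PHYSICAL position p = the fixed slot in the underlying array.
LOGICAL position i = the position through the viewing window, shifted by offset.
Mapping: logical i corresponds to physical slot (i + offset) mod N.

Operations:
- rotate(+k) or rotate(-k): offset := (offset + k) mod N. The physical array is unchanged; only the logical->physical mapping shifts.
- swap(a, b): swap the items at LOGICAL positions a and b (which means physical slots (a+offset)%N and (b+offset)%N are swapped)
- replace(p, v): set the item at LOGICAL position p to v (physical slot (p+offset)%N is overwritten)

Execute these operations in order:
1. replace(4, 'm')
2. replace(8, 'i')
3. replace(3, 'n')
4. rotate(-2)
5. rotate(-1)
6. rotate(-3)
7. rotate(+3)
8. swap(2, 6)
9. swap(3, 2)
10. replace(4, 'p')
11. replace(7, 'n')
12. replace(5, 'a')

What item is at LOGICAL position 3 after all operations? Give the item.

After op 1 (replace(4, 'm')): offset=0, physical=[A,B,C,D,m,F,G,H,I], logical=[A,B,C,D,m,F,G,H,I]
After op 2 (replace(8, 'i')): offset=0, physical=[A,B,C,D,m,F,G,H,i], logical=[A,B,C,D,m,F,G,H,i]
After op 3 (replace(3, 'n')): offset=0, physical=[A,B,C,n,m,F,G,H,i], logical=[A,B,C,n,m,F,G,H,i]
After op 4 (rotate(-2)): offset=7, physical=[A,B,C,n,m,F,G,H,i], logical=[H,i,A,B,C,n,m,F,G]
After op 5 (rotate(-1)): offset=6, physical=[A,B,C,n,m,F,G,H,i], logical=[G,H,i,A,B,C,n,m,F]
After op 6 (rotate(-3)): offset=3, physical=[A,B,C,n,m,F,G,H,i], logical=[n,m,F,G,H,i,A,B,C]
After op 7 (rotate(+3)): offset=6, physical=[A,B,C,n,m,F,G,H,i], logical=[G,H,i,A,B,C,n,m,F]
After op 8 (swap(2, 6)): offset=6, physical=[A,B,C,i,m,F,G,H,n], logical=[G,H,n,A,B,C,i,m,F]
After op 9 (swap(3, 2)): offset=6, physical=[n,B,C,i,m,F,G,H,A], logical=[G,H,A,n,B,C,i,m,F]
After op 10 (replace(4, 'p')): offset=6, physical=[n,p,C,i,m,F,G,H,A], logical=[G,H,A,n,p,C,i,m,F]
After op 11 (replace(7, 'n')): offset=6, physical=[n,p,C,i,n,F,G,H,A], logical=[G,H,A,n,p,C,i,n,F]
After op 12 (replace(5, 'a')): offset=6, physical=[n,p,a,i,n,F,G,H,A], logical=[G,H,A,n,p,a,i,n,F]

Answer: n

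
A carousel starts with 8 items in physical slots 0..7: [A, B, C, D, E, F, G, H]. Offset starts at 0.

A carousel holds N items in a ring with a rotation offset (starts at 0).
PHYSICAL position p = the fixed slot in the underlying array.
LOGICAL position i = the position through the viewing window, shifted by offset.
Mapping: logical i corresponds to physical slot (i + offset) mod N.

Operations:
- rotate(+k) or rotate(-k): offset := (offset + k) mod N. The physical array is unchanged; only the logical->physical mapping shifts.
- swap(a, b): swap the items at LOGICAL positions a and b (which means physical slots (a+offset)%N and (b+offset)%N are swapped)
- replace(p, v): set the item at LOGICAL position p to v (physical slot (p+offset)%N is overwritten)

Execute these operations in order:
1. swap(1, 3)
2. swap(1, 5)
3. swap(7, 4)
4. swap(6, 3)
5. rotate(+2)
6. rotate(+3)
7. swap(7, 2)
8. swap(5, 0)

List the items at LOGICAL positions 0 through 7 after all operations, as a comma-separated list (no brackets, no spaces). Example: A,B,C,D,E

Answer: C,B,H,A,F,D,G,E

Derivation:
After op 1 (swap(1, 3)): offset=0, physical=[A,D,C,B,E,F,G,H], logical=[A,D,C,B,E,F,G,H]
After op 2 (swap(1, 5)): offset=0, physical=[A,F,C,B,E,D,G,H], logical=[A,F,C,B,E,D,G,H]
After op 3 (swap(7, 4)): offset=0, physical=[A,F,C,B,H,D,G,E], logical=[A,F,C,B,H,D,G,E]
After op 4 (swap(6, 3)): offset=0, physical=[A,F,C,G,H,D,B,E], logical=[A,F,C,G,H,D,B,E]
After op 5 (rotate(+2)): offset=2, physical=[A,F,C,G,H,D,B,E], logical=[C,G,H,D,B,E,A,F]
After op 6 (rotate(+3)): offset=5, physical=[A,F,C,G,H,D,B,E], logical=[D,B,E,A,F,C,G,H]
After op 7 (swap(7, 2)): offset=5, physical=[A,F,C,G,E,D,B,H], logical=[D,B,H,A,F,C,G,E]
After op 8 (swap(5, 0)): offset=5, physical=[A,F,D,G,E,C,B,H], logical=[C,B,H,A,F,D,G,E]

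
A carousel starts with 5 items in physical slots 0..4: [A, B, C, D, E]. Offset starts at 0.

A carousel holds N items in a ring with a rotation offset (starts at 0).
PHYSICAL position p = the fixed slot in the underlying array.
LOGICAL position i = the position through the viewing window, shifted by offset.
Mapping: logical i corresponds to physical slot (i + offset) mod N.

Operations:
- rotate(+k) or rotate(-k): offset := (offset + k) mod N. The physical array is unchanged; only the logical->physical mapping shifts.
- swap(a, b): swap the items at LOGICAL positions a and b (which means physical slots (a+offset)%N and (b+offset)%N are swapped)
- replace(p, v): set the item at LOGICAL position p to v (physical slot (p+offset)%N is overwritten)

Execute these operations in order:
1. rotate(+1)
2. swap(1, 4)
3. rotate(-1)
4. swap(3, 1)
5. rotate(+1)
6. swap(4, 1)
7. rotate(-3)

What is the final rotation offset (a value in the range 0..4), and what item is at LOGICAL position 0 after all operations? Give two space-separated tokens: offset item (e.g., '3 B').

Answer: 3 B

Derivation:
After op 1 (rotate(+1)): offset=1, physical=[A,B,C,D,E], logical=[B,C,D,E,A]
After op 2 (swap(1, 4)): offset=1, physical=[C,B,A,D,E], logical=[B,A,D,E,C]
After op 3 (rotate(-1)): offset=0, physical=[C,B,A,D,E], logical=[C,B,A,D,E]
After op 4 (swap(3, 1)): offset=0, physical=[C,D,A,B,E], logical=[C,D,A,B,E]
After op 5 (rotate(+1)): offset=1, physical=[C,D,A,B,E], logical=[D,A,B,E,C]
After op 6 (swap(4, 1)): offset=1, physical=[A,D,C,B,E], logical=[D,C,B,E,A]
After op 7 (rotate(-3)): offset=3, physical=[A,D,C,B,E], logical=[B,E,A,D,C]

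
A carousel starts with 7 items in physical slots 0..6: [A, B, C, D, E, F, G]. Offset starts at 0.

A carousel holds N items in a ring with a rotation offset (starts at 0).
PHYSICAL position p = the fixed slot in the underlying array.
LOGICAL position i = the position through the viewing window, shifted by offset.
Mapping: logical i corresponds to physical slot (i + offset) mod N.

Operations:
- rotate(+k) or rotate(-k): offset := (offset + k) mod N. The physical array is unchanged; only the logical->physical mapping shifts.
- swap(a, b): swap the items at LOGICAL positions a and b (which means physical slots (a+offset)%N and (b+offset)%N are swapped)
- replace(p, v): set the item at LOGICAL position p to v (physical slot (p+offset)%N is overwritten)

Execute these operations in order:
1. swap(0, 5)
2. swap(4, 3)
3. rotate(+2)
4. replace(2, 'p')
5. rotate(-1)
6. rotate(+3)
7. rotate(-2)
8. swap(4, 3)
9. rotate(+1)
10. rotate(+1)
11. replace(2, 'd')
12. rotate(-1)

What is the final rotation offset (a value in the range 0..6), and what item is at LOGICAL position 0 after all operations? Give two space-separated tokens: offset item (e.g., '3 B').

Answer: 3 E

Derivation:
After op 1 (swap(0, 5)): offset=0, physical=[F,B,C,D,E,A,G], logical=[F,B,C,D,E,A,G]
After op 2 (swap(4, 3)): offset=0, physical=[F,B,C,E,D,A,G], logical=[F,B,C,E,D,A,G]
After op 3 (rotate(+2)): offset=2, physical=[F,B,C,E,D,A,G], logical=[C,E,D,A,G,F,B]
After op 4 (replace(2, 'p')): offset=2, physical=[F,B,C,E,p,A,G], logical=[C,E,p,A,G,F,B]
After op 5 (rotate(-1)): offset=1, physical=[F,B,C,E,p,A,G], logical=[B,C,E,p,A,G,F]
After op 6 (rotate(+3)): offset=4, physical=[F,B,C,E,p,A,G], logical=[p,A,G,F,B,C,E]
After op 7 (rotate(-2)): offset=2, physical=[F,B,C,E,p,A,G], logical=[C,E,p,A,G,F,B]
After op 8 (swap(4, 3)): offset=2, physical=[F,B,C,E,p,G,A], logical=[C,E,p,G,A,F,B]
After op 9 (rotate(+1)): offset=3, physical=[F,B,C,E,p,G,A], logical=[E,p,G,A,F,B,C]
After op 10 (rotate(+1)): offset=4, physical=[F,B,C,E,p,G,A], logical=[p,G,A,F,B,C,E]
After op 11 (replace(2, 'd')): offset=4, physical=[F,B,C,E,p,G,d], logical=[p,G,d,F,B,C,E]
After op 12 (rotate(-1)): offset=3, physical=[F,B,C,E,p,G,d], logical=[E,p,G,d,F,B,C]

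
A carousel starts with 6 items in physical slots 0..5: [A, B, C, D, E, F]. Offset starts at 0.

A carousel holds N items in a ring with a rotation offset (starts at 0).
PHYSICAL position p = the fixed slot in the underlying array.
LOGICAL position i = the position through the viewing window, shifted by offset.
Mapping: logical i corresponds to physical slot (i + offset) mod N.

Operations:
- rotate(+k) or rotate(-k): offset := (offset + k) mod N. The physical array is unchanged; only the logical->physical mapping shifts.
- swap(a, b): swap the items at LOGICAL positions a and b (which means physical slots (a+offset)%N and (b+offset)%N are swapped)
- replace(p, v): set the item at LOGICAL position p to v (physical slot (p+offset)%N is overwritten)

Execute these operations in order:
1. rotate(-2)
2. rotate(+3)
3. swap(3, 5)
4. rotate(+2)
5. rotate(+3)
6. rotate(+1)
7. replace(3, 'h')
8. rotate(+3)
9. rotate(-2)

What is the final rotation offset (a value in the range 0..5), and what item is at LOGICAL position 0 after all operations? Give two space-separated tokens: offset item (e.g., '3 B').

Answer: 2 C

Derivation:
After op 1 (rotate(-2)): offset=4, physical=[A,B,C,D,E,F], logical=[E,F,A,B,C,D]
After op 2 (rotate(+3)): offset=1, physical=[A,B,C,D,E,F], logical=[B,C,D,E,F,A]
After op 3 (swap(3, 5)): offset=1, physical=[E,B,C,D,A,F], logical=[B,C,D,A,F,E]
After op 4 (rotate(+2)): offset=3, physical=[E,B,C,D,A,F], logical=[D,A,F,E,B,C]
After op 5 (rotate(+3)): offset=0, physical=[E,B,C,D,A,F], logical=[E,B,C,D,A,F]
After op 6 (rotate(+1)): offset=1, physical=[E,B,C,D,A,F], logical=[B,C,D,A,F,E]
After op 7 (replace(3, 'h')): offset=1, physical=[E,B,C,D,h,F], logical=[B,C,D,h,F,E]
After op 8 (rotate(+3)): offset=4, physical=[E,B,C,D,h,F], logical=[h,F,E,B,C,D]
After op 9 (rotate(-2)): offset=2, physical=[E,B,C,D,h,F], logical=[C,D,h,F,E,B]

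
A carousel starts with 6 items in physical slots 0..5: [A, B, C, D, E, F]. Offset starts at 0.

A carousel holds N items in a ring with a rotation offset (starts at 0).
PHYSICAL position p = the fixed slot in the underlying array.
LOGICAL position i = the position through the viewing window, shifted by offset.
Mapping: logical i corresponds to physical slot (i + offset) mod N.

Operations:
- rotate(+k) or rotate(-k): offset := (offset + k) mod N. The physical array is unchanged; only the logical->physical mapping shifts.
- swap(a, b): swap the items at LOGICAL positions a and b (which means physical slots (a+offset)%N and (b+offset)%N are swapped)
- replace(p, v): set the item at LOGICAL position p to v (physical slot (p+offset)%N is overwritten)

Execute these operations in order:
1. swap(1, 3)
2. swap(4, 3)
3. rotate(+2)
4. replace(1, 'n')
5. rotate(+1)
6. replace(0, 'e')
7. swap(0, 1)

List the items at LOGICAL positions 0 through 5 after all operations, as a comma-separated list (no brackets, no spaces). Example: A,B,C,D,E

Answer: B,e,F,A,D,C

Derivation:
After op 1 (swap(1, 3)): offset=0, physical=[A,D,C,B,E,F], logical=[A,D,C,B,E,F]
After op 2 (swap(4, 3)): offset=0, physical=[A,D,C,E,B,F], logical=[A,D,C,E,B,F]
After op 3 (rotate(+2)): offset=2, physical=[A,D,C,E,B,F], logical=[C,E,B,F,A,D]
After op 4 (replace(1, 'n')): offset=2, physical=[A,D,C,n,B,F], logical=[C,n,B,F,A,D]
After op 5 (rotate(+1)): offset=3, physical=[A,D,C,n,B,F], logical=[n,B,F,A,D,C]
After op 6 (replace(0, 'e')): offset=3, physical=[A,D,C,e,B,F], logical=[e,B,F,A,D,C]
After op 7 (swap(0, 1)): offset=3, physical=[A,D,C,B,e,F], logical=[B,e,F,A,D,C]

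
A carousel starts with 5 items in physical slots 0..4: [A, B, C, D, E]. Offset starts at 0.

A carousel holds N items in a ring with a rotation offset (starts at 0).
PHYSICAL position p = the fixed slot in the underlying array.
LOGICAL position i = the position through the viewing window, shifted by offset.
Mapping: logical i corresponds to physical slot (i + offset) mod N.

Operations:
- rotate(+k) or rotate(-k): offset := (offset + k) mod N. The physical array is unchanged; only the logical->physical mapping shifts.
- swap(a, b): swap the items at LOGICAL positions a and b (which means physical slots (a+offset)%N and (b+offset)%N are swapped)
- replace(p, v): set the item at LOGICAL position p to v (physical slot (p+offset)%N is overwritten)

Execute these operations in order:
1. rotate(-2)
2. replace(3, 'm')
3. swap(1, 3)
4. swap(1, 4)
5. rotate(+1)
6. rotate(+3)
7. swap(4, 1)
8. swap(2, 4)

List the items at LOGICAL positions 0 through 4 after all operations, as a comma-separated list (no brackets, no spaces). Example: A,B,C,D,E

After op 1 (rotate(-2)): offset=3, physical=[A,B,C,D,E], logical=[D,E,A,B,C]
After op 2 (replace(3, 'm')): offset=3, physical=[A,m,C,D,E], logical=[D,E,A,m,C]
After op 3 (swap(1, 3)): offset=3, physical=[A,E,C,D,m], logical=[D,m,A,E,C]
After op 4 (swap(1, 4)): offset=3, physical=[A,E,m,D,C], logical=[D,C,A,E,m]
After op 5 (rotate(+1)): offset=4, physical=[A,E,m,D,C], logical=[C,A,E,m,D]
After op 6 (rotate(+3)): offset=2, physical=[A,E,m,D,C], logical=[m,D,C,A,E]
After op 7 (swap(4, 1)): offset=2, physical=[A,D,m,E,C], logical=[m,E,C,A,D]
After op 8 (swap(2, 4)): offset=2, physical=[A,C,m,E,D], logical=[m,E,D,A,C]

Answer: m,E,D,A,C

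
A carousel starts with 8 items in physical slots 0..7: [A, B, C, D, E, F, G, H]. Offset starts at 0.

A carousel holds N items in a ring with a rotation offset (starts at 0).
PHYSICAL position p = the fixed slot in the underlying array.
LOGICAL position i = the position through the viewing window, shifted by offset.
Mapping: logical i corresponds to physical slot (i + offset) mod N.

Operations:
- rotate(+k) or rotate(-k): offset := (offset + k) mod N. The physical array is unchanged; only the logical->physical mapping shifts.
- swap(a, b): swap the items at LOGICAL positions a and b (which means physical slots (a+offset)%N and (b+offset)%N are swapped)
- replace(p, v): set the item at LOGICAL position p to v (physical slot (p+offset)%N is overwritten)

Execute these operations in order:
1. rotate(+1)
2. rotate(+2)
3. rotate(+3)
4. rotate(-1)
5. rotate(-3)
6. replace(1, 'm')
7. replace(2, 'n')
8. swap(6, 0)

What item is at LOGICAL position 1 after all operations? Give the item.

After op 1 (rotate(+1)): offset=1, physical=[A,B,C,D,E,F,G,H], logical=[B,C,D,E,F,G,H,A]
After op 2 (rotate(+2)): offset=3, physical=[A,B,C,D,E,F,G,H], logical=[D,E,F,G,H,A,B,C]
After op 3 (rotate(+3)): offset=6, physical=[A,B,C,D,E,F,G,H], logical=[G,H,A,B,C,D,E,F]
After op 4 (rotate(-1)): offset=5, physical=[A,B,C,D,E,F,G,H], logical=[F,G,H,A,B,C,D,E]
After op 5 (rotate(-3)): offset=2, physical=[A,B,C,D,E,F,G,H], logical=[C,D,E,F,G,H,A,B]
After op 6 (replace(1, 'm')): offset=2, physical=[A,B,C,m,E,F,G,H], logical=[C,m,E,F,G,H,A,B]
After op 7 (replace(2, 'n')): offset=2, physical=[A,B,C,m,n,F,G,H], logical=[C,m,n,F,G,H,A,B]
After op 8 (swap(6, 0)): offset=2, physical=[C,B,A,m,n,F,G,H], logical=[A,m,n,F,G,H,C,B]

Answer: m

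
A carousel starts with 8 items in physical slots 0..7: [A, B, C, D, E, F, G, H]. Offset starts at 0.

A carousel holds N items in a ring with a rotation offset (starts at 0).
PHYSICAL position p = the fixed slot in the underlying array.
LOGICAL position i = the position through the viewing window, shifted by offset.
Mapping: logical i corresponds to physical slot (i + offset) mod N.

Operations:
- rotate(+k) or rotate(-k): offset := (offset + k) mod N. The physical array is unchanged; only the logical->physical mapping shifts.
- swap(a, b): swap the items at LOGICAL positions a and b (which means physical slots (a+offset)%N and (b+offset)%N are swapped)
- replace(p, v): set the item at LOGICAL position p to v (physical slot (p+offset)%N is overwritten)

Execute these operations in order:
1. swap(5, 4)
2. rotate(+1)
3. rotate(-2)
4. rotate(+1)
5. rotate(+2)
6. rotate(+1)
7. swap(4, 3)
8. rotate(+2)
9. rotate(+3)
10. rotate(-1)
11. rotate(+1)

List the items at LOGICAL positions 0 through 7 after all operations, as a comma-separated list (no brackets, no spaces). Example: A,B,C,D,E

After op 1 (swap(5, 4)): offset=0, physical=[A,B,C,D,F,E,G,H], logical=[A,B,C,D,F,E,G,H]
After op 2 (rotate(+1)): offset=1, physical=[A,B,C,D,F,E,G,H], logical=[B,C,D,F,E,G,H,A]
After op 3 (rotate(-2)): offset=7, physical=[A,B,C,D,F,E,G,H], logical=[H,A,B,C,D,F,E,G]
After op 4 (rotate(+1)): offset=0, physical=[A,B,C,D,F,E,G,H], logical=[A,B,C,D,F,E,G,H]
After op 5 (rotate(+2)): offset=2, physical=[A,B,C,D,F,E,G,H], logical=[C,D,F,E,G,H,A,B]
After op 6 (rotate(+1)): offset=3, physical=[A,B,C,D,F,E,G,H], logical=[D,F,E,G,H,A,B,C]
After op 7 (swap(4, 3)): offset=3, physical=[A,B,C,D,F,E,H,G], logical=[D,F,E,H,G,A,B,C]
After op 8 (rotate(+2)): offset=5, physical=[A,B,C,D,F,E,H,G], logical=[E,H,G,A,B,C,D,F]
After op 9 (rotate(+3)): offset=0, physical=[A,B,C,D,F,E,H,G], logical=[A,B,C,D,F,E,H,G]
After op 10 (rotate(-1)): offset=7, physical=[A,B,C,D,F,E,H,G], logical=[G,A,B,C,D,F,E,H]
After op 11 (rotate(+1)): offset=0, physical=[A,B,C,D,F,E,H,G], logical=[A,B,C,D,F,E,H,G]

Answer: A,B,C,D,F,E,H,G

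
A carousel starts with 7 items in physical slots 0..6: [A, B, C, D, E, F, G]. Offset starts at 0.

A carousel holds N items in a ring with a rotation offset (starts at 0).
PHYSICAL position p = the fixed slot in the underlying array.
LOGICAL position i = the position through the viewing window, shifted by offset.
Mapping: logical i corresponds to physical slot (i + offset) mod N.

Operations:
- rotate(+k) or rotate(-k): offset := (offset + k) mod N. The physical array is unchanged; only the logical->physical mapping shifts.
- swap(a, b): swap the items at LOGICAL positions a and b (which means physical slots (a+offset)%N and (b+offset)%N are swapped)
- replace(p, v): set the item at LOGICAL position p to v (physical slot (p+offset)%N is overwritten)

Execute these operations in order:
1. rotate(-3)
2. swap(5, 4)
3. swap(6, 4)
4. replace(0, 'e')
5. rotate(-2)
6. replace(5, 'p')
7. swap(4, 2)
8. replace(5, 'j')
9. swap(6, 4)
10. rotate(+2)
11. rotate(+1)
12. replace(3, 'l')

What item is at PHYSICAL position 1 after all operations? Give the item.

After op 1 (rotate(-3)): offset=4, physical=[A,B,C,D,E,F,G], logical=[E,F,G,A,B,C,D]
After op 2 (swap(5, 4)): offset=4, physical=[A,C,B,D,E,F,G], logical=[E,F,G,A,C,B,D]
After op 3 (swap(6, 4)): offset=4, physical=[A,D,B,C,E,F,G], logical=[E,F,G,A,D,B,C]
After op 4 (replace(0, 'e')): offset=4, physical=[A,D,B,C,e,F,G], logical=[e,F,G,A,D,B,C]
After op 5 (rotate(-2)): offset=2, physical=[A,D,B,C,e,F,G], logical=[B,C,e,F,G,A,D]
After op 6 (replace(5, 'p')): offset=2, physical=[p,D,B,C,e,F,G], logical=[B,C,e,F,G,p,D]
After op 7 (swap(4, 2)): offset=2, physical=[p,D,B,C,G,F,e], logical=[B,C,G,F,e,p,D]
After op 8 (replace(5, 'j')): offset=2, physical=[j,D,B,C,G,F,e], logical=[B,C,G,F,e,j,D]
After op 9 (swap(6, 4)): offset=2, physical=[j,e,B,C,G,F,D], logical=[B,C,G,F,D,j,e]
After op 10 (rotate(+2)): offset=4, physical=[j,e,B,C,G,F,D], logical=[G,F,D,j,e,B,C]
After op 11 (rotate(+1)): offset=5, physical=[j,e,B,C,G,F,D], logical=[F,D,j,e,B,C,G]
After op 12 (replace(3, 'l')): offset=5, physical=[j,l,B,C,G,F,D], logical=[F,D,j,l,B,C,G]

Answer: l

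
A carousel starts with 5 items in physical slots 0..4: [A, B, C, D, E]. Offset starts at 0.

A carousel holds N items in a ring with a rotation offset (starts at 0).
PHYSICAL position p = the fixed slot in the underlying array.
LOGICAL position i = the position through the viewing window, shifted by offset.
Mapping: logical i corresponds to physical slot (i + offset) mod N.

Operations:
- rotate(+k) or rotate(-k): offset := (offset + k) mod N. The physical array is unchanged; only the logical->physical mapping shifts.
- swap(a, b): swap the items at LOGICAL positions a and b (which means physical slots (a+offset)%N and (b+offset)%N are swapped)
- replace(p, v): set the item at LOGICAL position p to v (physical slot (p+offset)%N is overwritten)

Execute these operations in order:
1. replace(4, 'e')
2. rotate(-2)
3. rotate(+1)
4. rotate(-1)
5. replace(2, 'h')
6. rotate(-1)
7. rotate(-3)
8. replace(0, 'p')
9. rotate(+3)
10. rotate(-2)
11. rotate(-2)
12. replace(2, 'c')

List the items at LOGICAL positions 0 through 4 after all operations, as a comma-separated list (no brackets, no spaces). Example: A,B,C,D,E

After op 1 (replace(4, 'e')): offset=0, physical=[A,B,C,D,e], logical=[A,B,C,D,e]
After op 2 (rotate(-2)): offset=3, physical=[A,B,C,D,e], logical=[D,e,A,B,C]
After op 3 (rotate(+1)): offset=4, physical=[A,B,C,D,e], logical=[e,A,B,C,D]
After op 4 (rotate(-1)): offset=3, physical=[A,B,C,D,e], logical=[D,e,A,B,C]
After op 5 (replace(2, 'h')): offset=3, physical=[h,B,C,D,e], logical=[D,e,h,B,C]
After op 6 (rotate(-1)): offset=2, physical=[h,B,C,D,e], logical=[C,D,e,h,B]
After op 7 (rotate(-3)): offset=4, physical=[h,B,C,D,e], logical=[e,h,B,C,D]
After op 8 (replace(0, 'p')): offset=4, physical=[h,B,C,D,p], logical=[p,h,B,C,D]
After op 9 (rotate(+3)): offset=2, physical=[h,B,C,D,p], logical=[C,D,p,h,B]
After op 10 (rotate(-2)): offset=0, physical=[h,B,C,D,p], logical=[h,B,C,D,p]
After op 11 (rotate(-2)): offset=3, physical=[h,B,C,D,p], logical=[D,p,h,B,C]
After op 12 (replace(2, 'c')): offset=3, physical=[c,B,C,D,p], logical=[D,p,c,B,C]

Answer: D,p,c,B,C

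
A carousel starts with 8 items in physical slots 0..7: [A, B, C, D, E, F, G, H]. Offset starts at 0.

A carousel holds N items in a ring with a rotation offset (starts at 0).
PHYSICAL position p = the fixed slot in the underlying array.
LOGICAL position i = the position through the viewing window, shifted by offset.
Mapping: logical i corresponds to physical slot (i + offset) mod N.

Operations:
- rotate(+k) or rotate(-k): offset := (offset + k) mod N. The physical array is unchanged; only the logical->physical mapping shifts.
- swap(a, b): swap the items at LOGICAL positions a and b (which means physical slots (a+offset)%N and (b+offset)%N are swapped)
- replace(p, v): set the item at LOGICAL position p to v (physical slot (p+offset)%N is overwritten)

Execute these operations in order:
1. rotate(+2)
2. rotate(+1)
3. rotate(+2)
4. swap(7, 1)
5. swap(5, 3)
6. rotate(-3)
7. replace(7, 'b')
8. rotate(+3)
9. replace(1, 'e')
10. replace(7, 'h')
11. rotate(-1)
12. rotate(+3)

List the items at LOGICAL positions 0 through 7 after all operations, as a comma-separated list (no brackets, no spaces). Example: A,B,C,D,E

Answer: H,C,b,A,D,h,F,e

Derivation:
After op 1 (rotate(+2)): offset=2, physical=[A,B,C,D,E,F,G,H], logical=[C,D,E,F,G,H,A,B]
After op 2 (rotate(+1)): offset=3, physical=[A,B,C,D,E,F,G,H], logical=[D,E,F,G,H,A,B,C]
After op 3 (rotate(+2)): offset=5, physical=[A,B,C,D,E,F,G,H], logical=[F,G,H,A,B,C,D,E]
After op 4 (swap(7, 1)): offset=5, physical=[A,B,C,D,G,F,E,H], logical=[F,E,H,A,B,C,D,G]
After op 5 (swap(5, 3)): offset=5, physical=[C,B,A,D,G,F,E,H], logical=[F,E,H,C,B,A,D,G]
After op 6 (rotate(-3)): offset=2, physical=[C,B,A,D,G,F,E,H], logical=[A,D,G,F,E,H,C,B]
After op 7 (replace(7, 'b')): offset=2, physical=[C,b,A,D,G,F,E,H], logical=[A,D,G,F,E,H,C,b]
After op 8 (rotate(+3)): offset=5, physical=[C,b,A,D,G,F,E,H], logical=[F,E,H,C,b,A,D,G]
After op 9 (replace(1, 'e')): offset=5, physical=[C,b,A,D,G,F,e,H], logical=[F,e,H,C,b,A,D,G]
After op 10 (replace(7, 'h')): offset=5, physical=[C,b,A,D,h,F,e,H], logical=[F,e,H,C,b,A,D,h]
After op 11 (rotate(-1)): offset=4, physical=[C,b,A,D,h,F,e,H], logical=[h,F,e,H,C,b,A,D]
After op 12 (rotate(+3)): offset=7, physical=[C,b,A,D,h,F,e,H], logical=[H,C,b,A,D,h,F,e]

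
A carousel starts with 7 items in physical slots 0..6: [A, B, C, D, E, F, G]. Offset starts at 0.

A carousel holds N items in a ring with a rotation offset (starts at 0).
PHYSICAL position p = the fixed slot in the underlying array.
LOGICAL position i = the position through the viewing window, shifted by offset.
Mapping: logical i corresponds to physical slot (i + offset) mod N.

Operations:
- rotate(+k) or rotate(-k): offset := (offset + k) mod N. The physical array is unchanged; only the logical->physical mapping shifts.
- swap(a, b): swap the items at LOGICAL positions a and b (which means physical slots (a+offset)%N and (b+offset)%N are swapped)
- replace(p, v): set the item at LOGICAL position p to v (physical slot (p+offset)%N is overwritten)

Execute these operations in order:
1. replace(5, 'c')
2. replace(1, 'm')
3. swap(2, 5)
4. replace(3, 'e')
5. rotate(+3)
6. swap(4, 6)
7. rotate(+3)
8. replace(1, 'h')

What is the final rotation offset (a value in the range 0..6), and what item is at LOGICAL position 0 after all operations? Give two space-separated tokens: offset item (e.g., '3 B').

Answer: 6 G

Derivation:
After op 1 (replace(5, 'c')): offset=0, physical=[A,B,C,D,E,c,G], logical=[A,B,C,D,E,c,G]
After op 2 (replace(1, 'm')): offset=0, physical=[A,m,C,D,E,c,G], logical=[A,m,C,D,E,c,G]
After op 3 (swap(2, 5)): offset=0, physical=[A,m,c,D,E,C,G], logical=[A,m,c,D,E,C,G]
After op 4 (replace(3, 'e')): offset=0, physical=[A,m,c,e,E,C,G], logical=[A,m,c,e,E,C,G]
After op 5 (rotate(+3)): offset=3, physical=[A,m,c,e,E,C,G], logical=[e,E,C,G,A,m,c]
After op 6 (swap(4, 6)): offset=3, physical=[c,m,A,e,E,C,G], logical=[e,E,C,G,c,m,A]
After op 7 (rotate(+3)): offset=6, physical=[c,m,A,e,E,C,G], logical=[G,c,m,A,e,E,C]
After op 8 (replace(1, 'h')): offset=6, physical=[h,m,A,e,E,C,G], logical=[G,h,m,A,e,E,C]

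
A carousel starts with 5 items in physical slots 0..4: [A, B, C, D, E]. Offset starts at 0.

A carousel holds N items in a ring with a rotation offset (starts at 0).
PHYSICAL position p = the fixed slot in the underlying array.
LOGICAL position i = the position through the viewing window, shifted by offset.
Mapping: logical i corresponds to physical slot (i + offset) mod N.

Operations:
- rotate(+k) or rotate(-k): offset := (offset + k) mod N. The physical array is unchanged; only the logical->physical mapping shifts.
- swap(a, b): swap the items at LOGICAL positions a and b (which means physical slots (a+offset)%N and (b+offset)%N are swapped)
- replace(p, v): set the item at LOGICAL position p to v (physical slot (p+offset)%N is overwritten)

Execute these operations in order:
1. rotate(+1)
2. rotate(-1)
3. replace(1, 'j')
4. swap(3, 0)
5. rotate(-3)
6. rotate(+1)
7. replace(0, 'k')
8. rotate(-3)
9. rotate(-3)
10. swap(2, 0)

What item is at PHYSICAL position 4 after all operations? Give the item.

After op 1 (rotate(+1)): offset=1, physical=[A,B,C,D,E], logical=[B,C,D,E,A]
After op 2 (rotate(-1)): offset=0, physical=[A,B,C,D,E], logical=[A,B,C,D,E]
After op 3 (replace(1, 'j')): offset=0, physical=[A,j,C,D,E], logical=[A,j,C,D,E]
After op 4 (swap(3, 0)): offset=0, physical=[D,j,C,A,E], logical=[D,j,C,A,E]
After op 5 (rotate(-3)): offset=2, physical=[D,j,C,A,E], logical=[C,A,E,D,j]
After op 6 (rotate(+1)): offset=3, physical=[D,j,C,A,E], logical=[A,E,D,j,C]
After op 7 (replace(0, 'k')): offset=3, physical=[D,j,C,k,E], logical=[k,E,D,j,C]
After op 8 (rotate(-3)): offset=0, physical=[D,j,C,k,E], logical=[D,j,C,k,E]
After op 9 (rotate(-3)): offset=2, physical=[D,j,C,k,E], logical=[C,k,E,D,j]
After op 10 (swap(2, 0)): offset=2, physical=[D,j,E,k,C], logical=[E,k,C,D,j]

Answer: C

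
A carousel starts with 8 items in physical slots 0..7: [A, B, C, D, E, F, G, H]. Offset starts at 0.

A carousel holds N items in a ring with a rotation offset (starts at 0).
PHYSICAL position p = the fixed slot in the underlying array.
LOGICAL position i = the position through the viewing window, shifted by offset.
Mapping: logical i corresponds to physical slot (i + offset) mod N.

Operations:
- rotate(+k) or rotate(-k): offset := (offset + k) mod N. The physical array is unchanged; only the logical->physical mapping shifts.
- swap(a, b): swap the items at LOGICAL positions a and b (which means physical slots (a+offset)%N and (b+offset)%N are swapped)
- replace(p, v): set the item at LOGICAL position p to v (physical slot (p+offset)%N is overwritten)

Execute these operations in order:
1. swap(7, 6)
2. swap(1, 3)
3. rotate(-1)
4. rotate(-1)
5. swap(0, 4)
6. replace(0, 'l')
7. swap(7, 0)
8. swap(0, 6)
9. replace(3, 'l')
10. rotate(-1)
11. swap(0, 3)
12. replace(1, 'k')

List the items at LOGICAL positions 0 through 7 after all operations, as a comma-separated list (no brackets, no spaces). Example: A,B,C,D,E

Answer: A,k,G,l,l,H,B,F

Derivation:
After op 1 (swap(7, 6)): offset=0, physical=[A,B,C,D,E,F,H,G], logical=[A,B,C,D,E,F,H,G]
After op 2 (swap(1, 3)): offset=0, physical=[A,D,C,B,E,F,H,G], logical=[A,D,C,B,E,F,H,G]
After op 3 (rotate(-1)): offset=7, physical=[A,D,C,B,E,F,H,G], logical=[G,A,D,C,B,E,F,H]
After op 4 (rotate(-1)): offset=6, physical=[A,D,C,B,E,F,H,G], logical=[H,G,A,D,C,B,E,F]
After op 5 (swap(0, 4)): offset=6, physical=[A,D,H,B,E,F,C,G], logical=[C,G,A,D,H,B,E,F]
After op 6 (replace(0, 'l')): offset=6, physical=[A,D,H,B,E,F,l,G], logical=[l,G,A,D,H,B,E,F]
After op 7 (swap(7, 0)): offset=6, physical=[A,D,H,B,E,l,F,G], logical=[F,G,A,D,H,B,E,l]
After op 8 (swap(0, 6)): offset=6, physical=[A,D,H,B,F,l,E,G], logical=[E,G,A,D,H,B,F,l]
After op 9 (replace(3, 'l')): offset=6, physical=[A,l,H,B,F,l,E,G], logical=[E,G,A,l,H,B,F,l]
After op 10 (rotate(-1)): offset=5, physical=[A,l,H,B,F,l,E,G], logical=[l,E,G,A,l,H,B,F]
After op 11 (swap(0, 3)): offset=5, physical=[l,l,H,B,F,A,E,G], logical=[A,E,G,l,l,H,B,F]
After op 12 (replace(1, 'k')): offset=5, physical=[l,l,H,B,F,A,k,G], logical=[A,k,G,l,l,H,B,F]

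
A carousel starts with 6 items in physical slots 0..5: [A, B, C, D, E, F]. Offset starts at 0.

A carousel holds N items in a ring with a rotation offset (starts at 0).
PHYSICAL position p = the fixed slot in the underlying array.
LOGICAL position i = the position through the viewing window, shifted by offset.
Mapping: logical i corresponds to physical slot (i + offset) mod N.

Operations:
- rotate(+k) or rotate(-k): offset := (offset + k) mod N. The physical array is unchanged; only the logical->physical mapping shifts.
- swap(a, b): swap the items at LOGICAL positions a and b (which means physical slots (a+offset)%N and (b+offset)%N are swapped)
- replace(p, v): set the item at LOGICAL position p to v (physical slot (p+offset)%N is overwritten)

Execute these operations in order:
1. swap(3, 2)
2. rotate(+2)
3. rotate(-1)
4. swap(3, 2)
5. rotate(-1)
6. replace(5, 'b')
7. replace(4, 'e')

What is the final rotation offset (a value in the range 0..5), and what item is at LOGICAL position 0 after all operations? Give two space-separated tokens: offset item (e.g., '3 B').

After op 1 (swap(3, 2)): offset=0, physical=[A,B,D,C,E,F], logical=[A,B,D,C,E,F]
After op 2 (rotate(+2)): offset=2, physical=[A,B,D,C,E,F], logical=[D,C,E,F,A,B]
After op 3 (rotate(-1)): offset=1, physical=[A,B,D,C,E,F], logical=[B,D,C,E,F,A]
After op 4 (swap(3, 2)): offset=1, physical=[A,B,D,E,C,F], logical=[B,D,E,C,F,A]
After op 5 (rotate(-1)): offset=0, physical=[A,B,D,E,C,F], logical=[A,B,D,E,C,F]
After op 6 (replace(5, 'b')): offset=0, physical=[A,B,D,E,C,b], logical=[A,B,D,E,C,b]
After op 7 (replace(4, 'e')): offset=0, physical=[A,B,D,E,e,b], logical=[A,B,D,E,e,b]

Answer: 0 A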